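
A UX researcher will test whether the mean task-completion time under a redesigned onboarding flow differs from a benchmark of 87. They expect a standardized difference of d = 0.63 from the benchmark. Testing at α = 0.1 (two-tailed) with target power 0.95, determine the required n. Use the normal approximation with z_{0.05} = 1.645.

For a one-sample test: n = ((z_{α/2} + z_β) / d)².
z_{α/2} + z_β = 1.645 + 1.645 = 3.290.
n = (3.290 / 0.63)² = 5.222² = 27.27.
Round up.

n = 28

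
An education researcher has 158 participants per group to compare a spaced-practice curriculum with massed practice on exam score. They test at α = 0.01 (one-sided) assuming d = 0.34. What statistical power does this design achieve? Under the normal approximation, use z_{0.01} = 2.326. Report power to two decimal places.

For two equal groups, power = Φ(d·√(n/2) − z_{α}).
d·√(n/2) = 0.34 × √(158/2) = 0.34 × 8.888 = 3.022.
z_β = 3.022 − 2.326 = 0.696.
Power = Φ(0.696) = 0.757.

power ≈ 0.76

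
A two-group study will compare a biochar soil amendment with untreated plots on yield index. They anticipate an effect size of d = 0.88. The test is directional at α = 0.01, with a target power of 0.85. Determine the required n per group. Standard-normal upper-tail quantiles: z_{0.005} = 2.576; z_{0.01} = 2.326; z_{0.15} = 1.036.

n = 30 per group

For two independent groups with equal n: n = 2·((z_{α} + z_β) / d)².
z_{α} + z_β = 2.326 + 1.036 = 3.362.
n = 2 × (3.362 / 0.88)² = 2 × 3.820² = 2 × 14.60 = 29.2.
Round up to the next whole participant.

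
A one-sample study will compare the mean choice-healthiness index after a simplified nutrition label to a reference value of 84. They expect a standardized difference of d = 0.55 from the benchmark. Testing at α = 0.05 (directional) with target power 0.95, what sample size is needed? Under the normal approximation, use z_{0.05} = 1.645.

n = 36

For a one-sample test: n = ((z_{α} + z_β) / d)².
z_{α} + z_β = 1.645 + 1.645 = 3.290.
n = (3.290 / 0.55)² = 5.982² = 35.78.
Round up.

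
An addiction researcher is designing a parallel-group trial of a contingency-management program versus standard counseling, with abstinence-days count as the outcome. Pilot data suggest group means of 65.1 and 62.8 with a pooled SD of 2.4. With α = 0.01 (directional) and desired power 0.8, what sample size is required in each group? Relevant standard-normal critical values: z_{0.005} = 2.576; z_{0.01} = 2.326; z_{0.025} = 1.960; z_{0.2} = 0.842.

n = 22 per group

Cohen's d = |M₁ − M₂| / SD_pooled = |65.1 − 62.8| / 2.4 = 2.3 / 2.4 = 0.958.
For two independent groups with equal n: n = 2·((z_{α} + z_β) / d)².
z_{α} + z_β = 2.326 + 0.842 = 3.168.
n = 2 × (3.168 / 0.958)² = 2 × 3.307² = 2 × 10.94 = 21.9.
Round up to the next whole participant.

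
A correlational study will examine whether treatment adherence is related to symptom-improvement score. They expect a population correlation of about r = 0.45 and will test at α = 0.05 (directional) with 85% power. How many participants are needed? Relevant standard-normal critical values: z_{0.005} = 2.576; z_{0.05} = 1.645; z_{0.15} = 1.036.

Fisher's z: C = ½·ln((1+r)/(1−r)) = ½·ln(2.6364) = 0.4847.
n = ((z_{α} + z_β)/C)² + 3.
(1.645 + 1.036) / 0.4847 = 2.681 / 0.4847 = 5.531.
n = 5.531² + 3 = 30.59 + 3 = 33.6.
Round up.

n = 34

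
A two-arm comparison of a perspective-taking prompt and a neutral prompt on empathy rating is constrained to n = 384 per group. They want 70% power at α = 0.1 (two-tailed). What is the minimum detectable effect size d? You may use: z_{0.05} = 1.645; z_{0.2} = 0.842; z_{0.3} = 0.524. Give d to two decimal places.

For two independent groups of n = 384 each: d_min = (z_{α/2} + z_β)·√(2/n).
z-sum = 1.645 + 0.524 = 2.169.
d_min = 2.169 × √(2/384) = 2.169 × 0.0722 = 0.157.

d_min ≈ 0.16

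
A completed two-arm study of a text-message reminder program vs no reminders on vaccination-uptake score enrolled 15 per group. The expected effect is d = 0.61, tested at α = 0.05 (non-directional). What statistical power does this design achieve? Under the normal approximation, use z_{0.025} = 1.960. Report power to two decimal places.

power ≈ 0.39

For two equal groups, power = Φ(d·√(n/2) − z_{α/2}).
d·√(n/2) = 0.61 × √(15/2) = 0.61 × 2.739 = 1.671.
z_β = 1.671 − 1.960 = -0.289.
Power = Φ(-0.289) = 0.386.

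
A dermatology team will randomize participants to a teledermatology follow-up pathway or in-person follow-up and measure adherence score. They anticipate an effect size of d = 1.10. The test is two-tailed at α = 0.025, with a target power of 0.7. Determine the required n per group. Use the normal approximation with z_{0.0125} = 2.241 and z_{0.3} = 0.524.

n = 13 per group

For two independent groups with equal n: n = 2·((z_{α/2} + z_β) / d)².
z_{α/2} + z_β = 2.241 + 0.524 = 2.765.
n = 2 × (2.765 / 1.10)² = 2 × 2.514² = 2 × 6.32 = 12.6.
Round up to the next whole participant.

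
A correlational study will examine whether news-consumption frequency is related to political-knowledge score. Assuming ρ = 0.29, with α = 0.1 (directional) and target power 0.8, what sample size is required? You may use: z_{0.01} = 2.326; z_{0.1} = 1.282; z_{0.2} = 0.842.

Fisher's z: C = ½·ln((1+r)/(1−r)) = ½·ln(1.8169) = 0.2986.
n = ((z_{α} + z_β)/C)² + 3.
(1.282 + 0.842) / 0.2986 = 2.124 / 0.2986 = 7.113.
n = 7.113² + 3 = 50.60 + 3 = 53.6.
Round up.

n = 54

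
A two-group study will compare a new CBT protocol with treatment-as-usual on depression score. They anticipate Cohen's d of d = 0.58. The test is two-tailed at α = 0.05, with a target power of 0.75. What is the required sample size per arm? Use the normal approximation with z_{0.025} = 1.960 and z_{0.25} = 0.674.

n = 42 per group

For two independent groups with equal n: n = 2·((z_{α/2} + z_β) / d)².
z_{α/2} + z_β = 1.960 + 0.674 = 2.634.
n = 2 × (2.634 / 0.58)² = 2 × 4.541² = 2 × 20.62 = 41.2.
Round up to the next whole participant.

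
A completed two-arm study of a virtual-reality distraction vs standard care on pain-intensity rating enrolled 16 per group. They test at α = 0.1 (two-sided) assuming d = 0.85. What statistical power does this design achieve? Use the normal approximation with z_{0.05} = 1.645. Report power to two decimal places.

For two equal groups, power = Φ(d·√(n/2) − z_{α/2}).
d·√(n/2) = 0.85 × √(16/2) = 0.85 × 2.828 = 2.404.
z_β = 2.404 − 1.645 = 0.759.
Power = Φ(0.759) = 0.776.

power ≈ 0.78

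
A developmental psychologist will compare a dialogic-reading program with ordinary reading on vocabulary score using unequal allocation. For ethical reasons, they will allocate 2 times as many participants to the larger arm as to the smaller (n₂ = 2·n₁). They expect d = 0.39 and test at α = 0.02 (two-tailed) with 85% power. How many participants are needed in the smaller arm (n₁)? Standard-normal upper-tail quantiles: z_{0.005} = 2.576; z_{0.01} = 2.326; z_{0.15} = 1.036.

n₁ = 112

With allocation ratio k = n₂/n₁ = 2, Var(x̄₁−x̄₂) = σ²(1/n₁ + 1/(k·n₁)) = σ²·(k+1)/(k·n₁).
So n₁ = (1 + 1/k)·((z_{α/2} + z_β)/d)² = 1.500 × (3.362/0.39)².
n₁ = 1.500 × 74.31 = 111.5.
Round up: n₁ = 112, giving n₂ = 2 × 112 = 224.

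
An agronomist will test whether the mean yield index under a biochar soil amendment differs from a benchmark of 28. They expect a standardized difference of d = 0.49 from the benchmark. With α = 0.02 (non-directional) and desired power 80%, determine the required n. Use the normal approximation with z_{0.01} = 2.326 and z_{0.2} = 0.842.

n = 42

For a one-sample test: n = ((z_{α/2} + z_β) / d)².
z_{α/2} + z_β = 2.326 + 0.842 = 3.168.
n = (3.168 / 0.49)² = 6.465² = 41.80.
Round up.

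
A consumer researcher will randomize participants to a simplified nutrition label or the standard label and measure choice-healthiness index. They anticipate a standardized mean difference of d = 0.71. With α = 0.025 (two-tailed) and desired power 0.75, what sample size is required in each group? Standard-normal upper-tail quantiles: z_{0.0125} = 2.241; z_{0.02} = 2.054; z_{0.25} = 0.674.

n = 34 per group

For two independent groups with equal n: n = 2·((z_{α/2} + z_β) / d)².
z_{α/2} + z_β = 2.241 + 0.674 = 2.915.
n = 2 × (2.915 / 0.71)² = 2 × 4.106² = 2 × 16.86 = 33.7.
Round up to the next whole participant.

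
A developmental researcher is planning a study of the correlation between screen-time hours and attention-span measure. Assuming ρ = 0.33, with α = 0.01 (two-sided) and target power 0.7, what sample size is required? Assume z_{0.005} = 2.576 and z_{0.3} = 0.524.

Fisher's z: C = ½·ln((1+r)/(1−r)) = ½·ln(1.9851) = 0.3428.
n = ((z_{α/2} + z_β)/C)² + 3.
(2.576 + 0.524) / 0.3428 = 3.100 / 0.3428 = 9.043.
n = 9.043² + 3 = 81.78 + 3 = 84.8.
Round up.

n = 85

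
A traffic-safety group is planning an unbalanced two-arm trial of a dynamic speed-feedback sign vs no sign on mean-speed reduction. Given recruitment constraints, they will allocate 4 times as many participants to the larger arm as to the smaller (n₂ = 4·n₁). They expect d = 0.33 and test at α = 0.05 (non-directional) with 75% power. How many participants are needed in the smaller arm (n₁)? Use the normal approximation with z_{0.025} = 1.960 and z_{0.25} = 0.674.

n₁ = 80

With allocation ratio k = n₂/n₁ = 4, Var(x̄₁−x̄₂) = σ²(1/n₁ + 1/(k·n₁)) = σ²·(k+1)/(k·n₁).
So n₁ = (1 + 1/k)·((z_{α/2} + z_β)/d)² = 1.250 × (2.634/0.33)².
n₁ = 1.250 × 63.71 = 79.6.
Round up: n₁ = 80, giving n₂ = 4 × 80 = 320.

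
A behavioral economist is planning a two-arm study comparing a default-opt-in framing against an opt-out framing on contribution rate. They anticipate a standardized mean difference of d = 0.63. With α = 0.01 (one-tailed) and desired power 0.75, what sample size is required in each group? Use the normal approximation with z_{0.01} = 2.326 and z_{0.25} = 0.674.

For two independent groups with equal n: n = 2·((z_{α} + z_β) / d)².
z_{α} + z_β = 2.326 + 0.674 = 3.000.
n = 2 × (3.000 / 0.63)² = 2 × 4.762² = 2 × 22.68 = 45.4.
Round up to the next whole participant.

n = 46 per group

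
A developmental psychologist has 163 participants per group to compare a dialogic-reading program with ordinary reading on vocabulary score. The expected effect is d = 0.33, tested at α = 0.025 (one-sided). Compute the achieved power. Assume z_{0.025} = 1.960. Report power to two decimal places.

For two equal groups, power = Φ(d·√(n/2) − z_{α}).
d·√(n/2) = 0.33 × √(163/2) = 0.33 × 9.028 = 2.979.
z_β = 2.979 − 1.960 = 1.019.
Power = Φ(1.019) = 0.846.

power ≈ 0.85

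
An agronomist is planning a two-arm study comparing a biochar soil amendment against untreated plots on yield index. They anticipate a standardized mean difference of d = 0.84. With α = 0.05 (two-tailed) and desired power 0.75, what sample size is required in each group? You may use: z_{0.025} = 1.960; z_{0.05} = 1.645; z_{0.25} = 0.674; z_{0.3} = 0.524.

n = 20 per group

For two independent groups with equal n: n = 2·((z_{α/2} + z_β) / d)².
z_{α/2} + z_β = 1.960 + 0.674 = 2.634.
n = 2 × (2.634 / 0.84)² = 2 × 3.136² = 2 × 9.83 = 19.7.
Round up to the next whole participant.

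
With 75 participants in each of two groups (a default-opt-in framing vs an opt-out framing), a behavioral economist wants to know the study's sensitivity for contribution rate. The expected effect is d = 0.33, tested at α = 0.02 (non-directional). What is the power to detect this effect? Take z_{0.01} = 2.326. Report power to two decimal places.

For two equal groups, power = Φ(d·√(n/2) − z_{α/2}).
d·√(n/2) = 0.33 × √(75/2) = 0.33 × 6.124 = 2.021.
z_β = 2.021 − 2.326 = -0.305.
Power = Φ(-0.305) = 0.380.

power ≈ 0.38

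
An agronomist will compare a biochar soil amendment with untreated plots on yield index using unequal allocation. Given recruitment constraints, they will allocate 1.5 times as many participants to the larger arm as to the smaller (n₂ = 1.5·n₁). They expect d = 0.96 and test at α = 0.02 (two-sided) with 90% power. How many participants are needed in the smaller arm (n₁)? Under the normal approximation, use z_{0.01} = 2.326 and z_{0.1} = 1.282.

n₁ = 24

With allocation ratio k = n₂/n₁ = 1.5, Var(x̄₁−x̄₂) = σ²(1/n₁ + 1/(k·n₁)) = σ²·(k+1)/(k·n₁).
So n₁ = (1 + 1/k)·((z_{α/2} + z_β)/d)² = 1.667 × (3.608/0.96)².
n₁ = 1.667 × 14.13 = 23.5.
Round up: n₁ = 24, giving n₂ = 1.5 × 24 = 36.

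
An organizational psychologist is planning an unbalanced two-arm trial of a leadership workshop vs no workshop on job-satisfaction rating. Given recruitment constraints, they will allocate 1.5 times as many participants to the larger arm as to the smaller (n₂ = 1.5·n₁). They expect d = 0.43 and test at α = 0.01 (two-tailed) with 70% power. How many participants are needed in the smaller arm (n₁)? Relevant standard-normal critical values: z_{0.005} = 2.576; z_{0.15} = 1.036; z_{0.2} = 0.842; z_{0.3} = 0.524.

With allocation ratio k = n₂/n₁ = 1.5, Var(x̄₁−x̄₂) = σ²(1/n₁ + 1/(k·n₁)) = σ²·(k+1)/(k·n₁).
So n₁ = (1 + 1/k)·((z_{α/2} + z_β)/d)² = 1.667 × (3.100/0.43)².
n₁ = 1.667 × 51.97 = 86.6.
Round up: n₁ = 87, giving n₂ = ⌈1.5 × 87⌉ = ⌈130.5⌉ = 131.

n₁ = 87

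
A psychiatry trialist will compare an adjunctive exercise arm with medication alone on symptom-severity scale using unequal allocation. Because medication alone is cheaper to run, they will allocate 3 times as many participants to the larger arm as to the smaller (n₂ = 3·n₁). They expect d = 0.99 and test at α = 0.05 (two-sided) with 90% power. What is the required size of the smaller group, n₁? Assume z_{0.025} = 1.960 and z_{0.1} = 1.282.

With allocation ratio k = n₂/n₁ = 3, Var(x̄₁−x̄₂) = σ²(1/n₁ + 1/(k·n₁)) = σ²·(k+1)/(k·n₁).
So n₁ = (1 + 1/k)·((z_{α/2} + z_β)/d)² = 1.333 × (3.242/0.99)².
n₁ = 1.333 × 10.72 = 14.3.
Round up: n₁ = 15, giving n₂ = 3 × 15 = 45.

n₁ = 15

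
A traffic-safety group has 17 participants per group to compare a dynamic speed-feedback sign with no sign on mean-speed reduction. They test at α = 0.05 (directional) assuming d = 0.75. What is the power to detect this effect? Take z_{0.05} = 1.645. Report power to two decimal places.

For two equal groups, power = Φ(d·√(n/2) − z_{α}).
d·√(n/2) = 0.75 × √(17/2) = 0.75 × 2.915 = 2.187.
z_β = 2.187 − 1.645 = 0.542.
Power = Φ(0.542) = 0.706.

power ≈ 0.71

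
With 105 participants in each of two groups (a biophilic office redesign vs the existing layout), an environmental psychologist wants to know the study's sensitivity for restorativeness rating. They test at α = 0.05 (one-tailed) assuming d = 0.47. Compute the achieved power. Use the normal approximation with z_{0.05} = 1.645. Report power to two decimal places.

power ≈ 0.96

For two equal groups, power = Φ(d·√(n/2) − z_{α}).
d·√(n/2) = 0.47 × √(105/2) = 0.47 × 7.246 = 3.405.
z_β = 3.405 − 1.645 = 1.760.
Power = Φ(1.760) = 0.961.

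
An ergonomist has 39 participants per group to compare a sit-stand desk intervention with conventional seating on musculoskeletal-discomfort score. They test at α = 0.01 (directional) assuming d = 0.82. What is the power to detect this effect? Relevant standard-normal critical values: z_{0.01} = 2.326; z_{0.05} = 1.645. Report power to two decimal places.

For two equal groups, power = Φ(d·√(n/2) − z_{α}).
d·√(n/2) = 0.82 × √(39/2) = 0.82 × 4.416 = 3.621.
z_β = 3.621 − 2.326 = 1.295.
Power = Φ(1.295) = 0.902.

power ≈ 0.90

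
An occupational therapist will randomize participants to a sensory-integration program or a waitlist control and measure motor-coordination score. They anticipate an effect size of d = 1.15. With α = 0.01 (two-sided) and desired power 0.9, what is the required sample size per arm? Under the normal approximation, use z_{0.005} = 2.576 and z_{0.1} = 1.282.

n = 23 per group

For two independent groups with equal n: n = 2·((z_{α/2} + z_β) / d)².
z_{α/2} + z_β = 2.576 + 1.282 = 3.858.
n = 2 × (3.858 / 1.15)² = 2 × 3.355² = 2 × 11.25 = 22.5.
Round up to the next whole participant.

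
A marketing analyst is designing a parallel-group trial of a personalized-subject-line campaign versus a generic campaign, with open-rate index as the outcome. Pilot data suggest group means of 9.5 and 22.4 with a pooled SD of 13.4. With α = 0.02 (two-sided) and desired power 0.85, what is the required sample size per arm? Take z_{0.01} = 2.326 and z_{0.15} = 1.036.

Cohen's d = |M₁ − M₂| / SD_pooled = |9.5 − 22.4| / 13.4 = 12.9 / 13.4 = 0.963.
For two independent groups with equal n: n = 2·((z_{α/2} + z_β) / d)².
z_{α/2} + z_β = 2.326 + 1.036 = 3.362.
n = 2 × (3.362 / 0.963)² = 2 × 3.491² = 2 × 12.19 = 24.4.
Round up to the next whole participant.

n = 25 per group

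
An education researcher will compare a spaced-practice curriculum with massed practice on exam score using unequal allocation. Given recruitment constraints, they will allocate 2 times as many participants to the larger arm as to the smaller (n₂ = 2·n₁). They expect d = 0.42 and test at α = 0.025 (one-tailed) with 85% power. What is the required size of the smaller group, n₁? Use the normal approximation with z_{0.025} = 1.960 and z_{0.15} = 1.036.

n₁ = 77

With allocation ratio k = n₂/n₁ = 2, Var(x̄₁−x̄₂) = σ²(1/n₁ + 1/(k·n₁)) = σ²·(k+1)/(k·n₁).
So n₁ = (1 + 1/k)·((z_{α} + z_β)/d)² = 1.500 × (2.996/0.42)².
n₁ = 1.500 × 50.88 = 76.3.
Round up: n₁ = 77, giving n₂ = 2 × 77 = 154.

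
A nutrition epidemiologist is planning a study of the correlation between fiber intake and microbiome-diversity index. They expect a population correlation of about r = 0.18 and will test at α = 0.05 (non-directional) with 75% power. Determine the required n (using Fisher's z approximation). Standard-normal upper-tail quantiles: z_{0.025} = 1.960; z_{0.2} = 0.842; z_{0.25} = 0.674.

n = 213

Fisher's z: C = ½·ln((1+r)/(1−r)) = ½·ln(1.4390) = 0.1820.
n = ((z_{α/2} + z_β)/C)² + 3.
(1.960 + 0.674) / 0.1820 = 2.634 / 0.1820 = 14.473.
n = 14.473² + 3 = 209.45 + 3 = 212.5.
Round up.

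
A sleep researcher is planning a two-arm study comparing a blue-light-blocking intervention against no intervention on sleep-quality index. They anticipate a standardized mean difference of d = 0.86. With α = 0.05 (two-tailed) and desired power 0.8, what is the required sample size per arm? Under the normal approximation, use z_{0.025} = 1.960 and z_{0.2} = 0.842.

For two independent groups with equal n: n = 2·((z_{α/2} + z_β) / d)².
z_{α/2} + z_β = 1.960 + 0.842 = 2.802.
n = 2 × (2.802 / 0.86)² = 2 × 3.258² = 2 × 10.62 = 21.2.
Round up to the next whole participant.

n = 22 per group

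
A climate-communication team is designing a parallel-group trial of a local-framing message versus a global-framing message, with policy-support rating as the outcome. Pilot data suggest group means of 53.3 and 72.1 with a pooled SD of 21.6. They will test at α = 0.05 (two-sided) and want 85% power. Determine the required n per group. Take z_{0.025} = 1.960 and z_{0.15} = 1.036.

Cohen's d = |M₁ − M₂| / SD_pooled = |53.3 − 72.1| / 21.6 = 18.8 / 21.6 = 0.870.
For two independent groups with equal n: n = 2·((z_{α/2} + z_β) / d)².
z_{α/2} + z_β = 1.960 + 1.036 = 2.996.
n = 2 × (2.996 / 0.870)² = 2 × 3.444² = 2 × 11.86 = 23.7.
Round up to the next whole participant.

n = 24 per group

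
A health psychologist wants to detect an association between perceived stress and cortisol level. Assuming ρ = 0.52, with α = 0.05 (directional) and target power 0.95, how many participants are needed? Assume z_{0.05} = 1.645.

Fisher's z: C = ½·ln((1+r)/(1−r)) = ½·ln(3.1667) = 0.5763.
n = ((z_{α} + z_β)/C)² + 3.
(1.645 + 1.645) / 0.5763 = 3.290 / 0.5763 = 5.709.
n = 5.709² + 3 = 32.59 + 3 = 35.6.
Round up.

n = 36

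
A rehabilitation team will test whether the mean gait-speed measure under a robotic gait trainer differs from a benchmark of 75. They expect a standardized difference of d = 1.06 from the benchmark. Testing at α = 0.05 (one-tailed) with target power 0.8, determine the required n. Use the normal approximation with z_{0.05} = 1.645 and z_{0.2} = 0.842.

n = 6

For a one-sample test: n = ((z_{α} + z_β) / d)².
z_{α} + z_β = 1.645 + 0.842 = 2.487.
n = (2.487 / 1.06)² = 2.346² = 5.50.
Round up.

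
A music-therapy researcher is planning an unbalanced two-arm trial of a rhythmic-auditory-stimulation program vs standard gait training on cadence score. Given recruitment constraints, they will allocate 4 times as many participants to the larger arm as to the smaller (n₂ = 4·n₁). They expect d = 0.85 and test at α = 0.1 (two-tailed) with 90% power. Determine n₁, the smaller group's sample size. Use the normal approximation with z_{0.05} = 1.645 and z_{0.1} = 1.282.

With allocation ratio k = n₂/n₁ = 4, Var(x̄₁−x̄₂) = σ²(1/n₁ + 1/(k·n₁)) = σ²·(k+1)/(k·n₁).
So n₁ = (1 + 1/k)·((z_{α/2} + z_β)/d)² = 1.250 × (2.927/0.85)².
n₁ = 1.250 × 11.86 = 14.8.
Round up: n₁ = 15, giving n₂ = 4 × 15 = 60.

n₁ = 15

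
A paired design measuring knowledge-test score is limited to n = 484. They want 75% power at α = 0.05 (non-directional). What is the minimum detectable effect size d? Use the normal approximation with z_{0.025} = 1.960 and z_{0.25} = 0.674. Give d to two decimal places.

d_min ≈ 0.12

For a single sample (or paired design) of n = 484: d_min = (z_{α/2} + z_β)/√n.
z-sum = 1.960 + 0.674 = 2.634.
d_min = 2.634 / √484 = 2.634 / 22.000 = 0.120.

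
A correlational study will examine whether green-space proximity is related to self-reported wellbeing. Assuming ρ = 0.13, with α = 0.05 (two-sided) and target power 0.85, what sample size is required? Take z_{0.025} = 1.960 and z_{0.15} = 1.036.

Fisher's z: C = ½·ln((1+r)/(1−r)) = ½·ln(1.2989) = 0.1307.
n = ((z_{α/2} + z_β)/C)² + 3.
(1.960 + 1.036) / 0.1307 = 2.996 / 0.1307 = 22.923.
n = 22.923² + 3 = 525.45 + 3 = 528.5.
Round up.

n = 529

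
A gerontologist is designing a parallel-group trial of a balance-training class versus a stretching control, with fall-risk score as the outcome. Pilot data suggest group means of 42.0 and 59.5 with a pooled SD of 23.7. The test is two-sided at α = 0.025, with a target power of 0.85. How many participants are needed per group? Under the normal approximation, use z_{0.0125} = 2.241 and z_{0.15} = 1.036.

n = 40 per group

Cohen's d = |M₁ − M₂| / SD_pooled = |42.0 − 59.5| / 23.7 = 17.5 / 23.7 = 0.738.
For two independent groups with equal n: n = 2·((z_{α/2} + z_β) / d)².
z_{α/2} + z_β = 2.241 + 1.036 = 3.277.
n = 2 × (3.277 / 0.738)² = 2 × 4.440² = 2 × 19.72 = 39.4.
Round up to the next whole participant.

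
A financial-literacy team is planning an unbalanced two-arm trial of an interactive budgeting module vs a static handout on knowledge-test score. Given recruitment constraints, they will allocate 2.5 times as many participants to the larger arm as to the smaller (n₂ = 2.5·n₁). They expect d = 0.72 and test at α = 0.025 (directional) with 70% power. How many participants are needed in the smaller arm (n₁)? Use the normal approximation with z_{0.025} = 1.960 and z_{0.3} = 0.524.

n₁ = 17

With allocation ratio k = n₂/n₁ = 2.5, Var(x̄₁−x̄₂) = σ²(1/n₁ + 1/(k·n₁)) = σ²·(k+1)/(k·n₁).
So n₁ = (1 + 1/k)·((z_{α} + z_β)/d)² = 1.400 × (2.484/0.72)².
n₁ = 1.400 × 11.90 = 16.7.
Round up: n₁ = 17, giving n₂ = ⌈2.5 × 17⌉ = ⌈42.5⌉ = 43.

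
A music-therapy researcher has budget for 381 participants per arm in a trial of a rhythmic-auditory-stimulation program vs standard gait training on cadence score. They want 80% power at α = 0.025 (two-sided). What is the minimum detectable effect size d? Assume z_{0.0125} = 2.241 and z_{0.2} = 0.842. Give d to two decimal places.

For two independent groups of n = 381 each: d_min = (z_{α/2} + z_β)·√(2/n).
z-sum = 2.241 + 0.842 = 3.083.
d_min = 3.083 × √(2/381) = 3.083 × 0.0725 = 0.223.

d_min ≈ 0.22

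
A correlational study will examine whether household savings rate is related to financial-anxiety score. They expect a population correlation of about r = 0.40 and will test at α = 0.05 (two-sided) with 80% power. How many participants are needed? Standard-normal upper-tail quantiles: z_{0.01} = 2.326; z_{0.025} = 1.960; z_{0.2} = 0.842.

n = 47

Fisher's z: C = ½·ln((1+r)/(1−r)) = ½·ln(2.3333) = 0.4236.
n = ((z_{α/2} + z_β)/C)² + 3.
(1.960 + 0.842) / 0.4236 = 2.802 / 0.4236 = 6.615.
n = 6.615² + 3 = 43.75 + 3 = 46.8.
Round up.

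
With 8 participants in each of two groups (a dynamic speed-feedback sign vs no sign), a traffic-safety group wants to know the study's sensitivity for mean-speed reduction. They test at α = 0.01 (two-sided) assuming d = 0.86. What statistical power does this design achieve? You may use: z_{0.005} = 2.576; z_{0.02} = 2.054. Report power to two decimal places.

power ≈ 0.20

For two equal groups, power = Φ(d·√(n/2) − z_{α/2}).
d·√(n/2) = 0.86 × √(8/2) = 0.86 × 2.000 = 1.720.
z_β = 1.720 − 2.576 = -0.856.
Power = Φ(-0.856) = 0.196.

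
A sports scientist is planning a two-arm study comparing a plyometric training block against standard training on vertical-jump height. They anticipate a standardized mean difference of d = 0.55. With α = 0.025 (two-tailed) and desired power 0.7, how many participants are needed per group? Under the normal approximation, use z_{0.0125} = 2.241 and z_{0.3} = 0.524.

For two independent groups with equal n: n = 2·((z_{α/2} + z_β) / d)².
z_{α/2} + z_β = 2.241 + 0.524 = 2.765.
n = 2 × (2.765 / 0.55)² = 2 × 5.027² = 2 × 25.27 = 50.5.
Round up to the next whole participant.

n = 51 per group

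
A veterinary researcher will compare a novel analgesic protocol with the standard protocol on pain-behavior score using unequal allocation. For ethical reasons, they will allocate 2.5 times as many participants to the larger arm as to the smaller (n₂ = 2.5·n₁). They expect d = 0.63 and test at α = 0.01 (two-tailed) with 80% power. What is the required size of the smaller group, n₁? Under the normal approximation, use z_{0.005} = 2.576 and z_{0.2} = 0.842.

With allocation ratio k = n₂/n₁ = 2.5, Var(x̄₁−x̄₂) = σ²(1/n₁ + 1/(k·n₁)) = σ²·(k+1)/(k·n₁).
So n₁ = (1 + 1/k)·((z_{α/2} + z_β)/d)² = 1.400 × (3.418/0.63)².
n₁ = 1.400 × 29.43 = 41.2.
Round up: n₁ = 42, giving n₂ = 2.5 × 42 = 105.

n₁ = 42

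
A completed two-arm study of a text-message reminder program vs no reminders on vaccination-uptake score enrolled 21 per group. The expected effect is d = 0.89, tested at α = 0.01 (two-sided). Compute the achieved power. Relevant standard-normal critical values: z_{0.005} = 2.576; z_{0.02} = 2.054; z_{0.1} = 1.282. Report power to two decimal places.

For two equal groups, power = Φ(d·√(n/2) − z_{α/2}).
d·√(n/2) = 0.89 × √(21/2) = 0.89 × 3.240 = 2.884.
z_β = 2.884 − 2.576 = 0.308.
Power = Φ(0.308) = 0.621.

power ≈ 0.62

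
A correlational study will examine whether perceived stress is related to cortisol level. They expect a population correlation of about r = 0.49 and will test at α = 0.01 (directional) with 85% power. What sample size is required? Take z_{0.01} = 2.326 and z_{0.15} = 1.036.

n = 43

Fisher's z: C = ½·ln((1+r)/(1−r)) = ½·ln(2.9216) = 0.5361.
n = ((z_{α} + z_β)/C)² + 3.
(2.326 + 1.036) / 0.5361 = 3.362 / 0.5361 = 6.271.
n = 6.271² + 3 = 39.33 + 3 = 42.3.
Round up.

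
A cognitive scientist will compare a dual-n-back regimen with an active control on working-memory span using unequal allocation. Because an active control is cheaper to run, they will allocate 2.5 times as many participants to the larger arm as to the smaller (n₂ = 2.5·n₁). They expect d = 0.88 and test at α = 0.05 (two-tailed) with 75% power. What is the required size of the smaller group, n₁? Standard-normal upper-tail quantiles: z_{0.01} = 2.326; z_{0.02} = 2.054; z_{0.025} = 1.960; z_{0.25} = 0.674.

n₁ = 13

With allocation ratio k = n₂/n₁ = 2.5, Var(x̄₁−x̄₂) = σ²(1/n₁ + 1/(k·n₁)) = σ²·(k+1)/(k·n₁).
So n₁ = (1 + 1/k)·((z_{α/2} + z_β)/d)² = 1.400 × (2.634/0.88)².
n₁ = 1.400 × 8.96 = 12.5.
Round up: n₁ = 13, giving n₂ = ⌈2.5 × 13⌉ = ⌈32.5⌉ = 33.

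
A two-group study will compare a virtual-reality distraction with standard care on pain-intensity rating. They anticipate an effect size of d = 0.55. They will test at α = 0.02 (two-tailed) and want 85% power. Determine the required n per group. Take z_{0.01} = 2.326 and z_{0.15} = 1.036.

For two independent groups with equal n: n = 2·((z_{α/2} + z_β) / d)².
z_{α/2} + z_β = 2.326 + 1.036 = 3.362.
n = 2 × (3.362 / 0.55)² = 2 × 6.113² = 2 × 37.37 = 74.7.
Round up to the next whole participant.

n = 75 per group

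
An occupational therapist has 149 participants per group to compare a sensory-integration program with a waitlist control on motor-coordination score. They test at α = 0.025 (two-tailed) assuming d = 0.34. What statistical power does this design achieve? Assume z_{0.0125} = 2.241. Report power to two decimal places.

power ≈ 0.76

For two equal groups, power = Φ(d·√(n/2) − z_{α/2}).
d·√(n/2) = 0.34 × √(149/2) = 0.34 × 8.631 = 2.935.
z_β = 2.935 − 2.241 = 0.694.
Power = Φ(0.694) = 0.756.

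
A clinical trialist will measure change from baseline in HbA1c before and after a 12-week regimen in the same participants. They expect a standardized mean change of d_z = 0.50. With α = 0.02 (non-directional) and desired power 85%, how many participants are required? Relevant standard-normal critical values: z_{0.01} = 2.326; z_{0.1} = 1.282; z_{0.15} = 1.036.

For a paired (one-sample on differences) test: n = ((z_{α/2} + z_β) / d)².
z_{α/2} + z_β = 2.326 + 1.036 = 3.362.
n = (3.362 / 0.50)² = 6.724² = 45.21.
Round up.

n = 46 pairs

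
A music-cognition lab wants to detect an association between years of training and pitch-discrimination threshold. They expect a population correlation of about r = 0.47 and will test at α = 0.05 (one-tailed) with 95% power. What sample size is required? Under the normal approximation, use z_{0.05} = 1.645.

n = 45

Fisher's z: C = ½·ln((1+r)/(1−r)) = ½·ln(2.7736) = 0.5101.
n = ((z_{α} + z_β)/C)² + 3.
(1.645 + 1.645) / 0.5101 = 3.290 / 0.5101 = 6.450.
n = 6.450² + 3 = 41.60 + 3 = 44.6.
Round up.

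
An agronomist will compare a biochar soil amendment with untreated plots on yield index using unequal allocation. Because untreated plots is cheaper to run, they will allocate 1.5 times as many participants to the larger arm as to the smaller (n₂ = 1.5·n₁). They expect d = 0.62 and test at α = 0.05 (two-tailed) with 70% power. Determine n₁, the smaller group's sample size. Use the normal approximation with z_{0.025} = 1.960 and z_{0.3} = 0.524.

n₁ = 27

With allocation ratio k = n₂/n₁ = 1.5, Var(x̄₁−x̄₂) = σ²(1/n₁ + 1/(k·n₁)) = σ²·(k+1)/(k·n₁).
So n₁ = (1 + 1/k)·((z_{α/2} + z_β)/d)² = 1.667 × (2.484/0.62)².
n₁ = 1.667 × 16.05 = 26.8.
Round up: n₁ = 27, giving n₂ = ⌈1.5 × 27⌉ = ⌈40.5⌉ = 41.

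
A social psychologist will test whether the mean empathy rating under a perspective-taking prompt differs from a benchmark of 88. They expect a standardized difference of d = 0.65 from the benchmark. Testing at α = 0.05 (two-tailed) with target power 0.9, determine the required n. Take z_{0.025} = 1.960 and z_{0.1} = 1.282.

n = 25

For a one-sample test: n = ((z_{α/2} + z_β) / d)².
z_{α/2} + z_β = 1.960 + 1.282 = 3.242.
n = (3.242 / 0.65)² = 4.988² = 24.88.
Round up.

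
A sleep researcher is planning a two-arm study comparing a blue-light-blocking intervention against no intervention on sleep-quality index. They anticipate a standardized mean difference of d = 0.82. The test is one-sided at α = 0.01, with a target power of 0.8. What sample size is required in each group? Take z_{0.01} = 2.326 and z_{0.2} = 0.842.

n = 30 per group

For two independent groups with equal n: n = 2·((z_{α} + z_β) / d)².
z_{α} + z_β = 2.326 + 0.842 = 3.168.
n = 2 × (3.168 / 0.82)² = 2 × 3.863² = 2 × 14.93 = 29.9.
Round up to the next whole participant.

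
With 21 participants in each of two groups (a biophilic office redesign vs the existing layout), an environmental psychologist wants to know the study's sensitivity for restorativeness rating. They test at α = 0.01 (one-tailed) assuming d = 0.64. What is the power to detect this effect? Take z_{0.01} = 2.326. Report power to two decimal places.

For two equal groups, power = Φ(d·√(n/2) − z_{α}).
d·√(n/2) = 0.64 × √(21/2) = 0.64 × 3.240 = 2.074.
z_β = 2.074 − 2.326 = -0.252.
Power = Φ(-0.252) = 0.400.

power ≈ 0.40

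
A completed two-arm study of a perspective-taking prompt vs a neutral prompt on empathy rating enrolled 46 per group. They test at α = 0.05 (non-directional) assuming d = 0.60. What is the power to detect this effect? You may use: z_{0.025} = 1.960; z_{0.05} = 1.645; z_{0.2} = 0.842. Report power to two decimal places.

For two equal groups, power = Φ(d·√(n/2) − z_{α/2}).
d·√(n/2) = 0.60 × √(46/2) = 0.60 × 4.796 = 2.877.
z_β = 2.877 − 1.960 = 0.917.
Power = Φ(0.917) = 0.821.

power ≈ 0.82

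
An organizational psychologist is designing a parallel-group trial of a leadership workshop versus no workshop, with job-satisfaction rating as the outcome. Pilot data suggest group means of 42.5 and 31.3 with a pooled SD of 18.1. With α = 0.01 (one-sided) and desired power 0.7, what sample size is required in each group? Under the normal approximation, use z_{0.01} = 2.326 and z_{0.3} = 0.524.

Cohen's d = |M₁ − M₂| / SD_pooled = |42.5 − 31.3| / 18.1 = 11.2 / 18.1 = 0.619.
For two independent groups with equal n: n = 2·((z_{α} + z_β) / d)².
z_{α} + z_β = 2.326 + 0.524 = 2.850.
n = 2 × (2.850 / 0.619)² = 2 × 4.604² = 2 × 21.20 = 42.4.
Round up to the next whole participant.

n = 43 per group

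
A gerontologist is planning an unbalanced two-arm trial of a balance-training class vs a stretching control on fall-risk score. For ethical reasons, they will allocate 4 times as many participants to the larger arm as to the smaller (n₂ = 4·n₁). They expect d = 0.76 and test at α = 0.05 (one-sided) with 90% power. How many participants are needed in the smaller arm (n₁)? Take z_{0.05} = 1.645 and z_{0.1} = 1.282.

With allocation ratio k = n₂/n₁ = 4, Var(x̄₁−x̄₂) = σ²(1/n₁ + 1/(k·n₁)) = σ²·(k+1)/(k·n₁).
So n₁ = (1 + 1/k)·((z_{α} + z_β)/d)² = 1.250 × (2.927/0.76)².
n₁ = 1.250 × 14.83 = 18.5.
Round up: n₁ = 19, giving n₂ = 4 × 19 = 76.

n₁ = 19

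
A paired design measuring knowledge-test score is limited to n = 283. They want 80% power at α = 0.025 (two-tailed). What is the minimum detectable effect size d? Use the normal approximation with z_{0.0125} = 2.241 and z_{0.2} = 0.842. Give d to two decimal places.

For a single sample (or paired design) of n = 283: d_min = (z_{α/2} + z_β)/√n.
z-sum = 2.241 + 0.842 = 3.083.
d_min = 3.083 / √283 = 3.083 / 16.823 = 0.183.

d_min ≈ 0.18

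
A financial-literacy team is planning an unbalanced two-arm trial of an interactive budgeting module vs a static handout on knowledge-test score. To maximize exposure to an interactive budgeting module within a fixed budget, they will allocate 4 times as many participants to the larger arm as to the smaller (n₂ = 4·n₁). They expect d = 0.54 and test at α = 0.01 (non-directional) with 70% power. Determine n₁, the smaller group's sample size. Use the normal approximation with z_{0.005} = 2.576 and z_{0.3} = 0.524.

n₁ = 42

With allocation ratio k = n₂/n₁ = 4, Var(x̄₁−x̄₂) = σ²(1/n₁ + 1/(k·n₁)) = σ²·(k+1)/(k·n₁).
So n₁ = (1 + 1/k)·((z_{α/2} + z_β)/d)² = 1.250 × (3.100/0.54)².
n₁ = 1.250 × 32.96 = 41.2.
Round up: n₁ = 42, giving n₂ = 4 × 42 = 168.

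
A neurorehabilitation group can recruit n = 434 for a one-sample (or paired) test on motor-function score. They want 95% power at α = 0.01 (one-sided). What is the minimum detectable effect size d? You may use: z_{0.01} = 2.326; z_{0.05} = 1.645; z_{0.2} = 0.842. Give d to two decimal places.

For a single sample (or paired design) of n = 434: d_min = (z_{α} + z_β)/√n.
z-sum = 2.326 + 1.645 = 3.971.
d_min = 3.971 / √434 = 3.971 / 20.833 = 0.191.

d_min ≈ 0.19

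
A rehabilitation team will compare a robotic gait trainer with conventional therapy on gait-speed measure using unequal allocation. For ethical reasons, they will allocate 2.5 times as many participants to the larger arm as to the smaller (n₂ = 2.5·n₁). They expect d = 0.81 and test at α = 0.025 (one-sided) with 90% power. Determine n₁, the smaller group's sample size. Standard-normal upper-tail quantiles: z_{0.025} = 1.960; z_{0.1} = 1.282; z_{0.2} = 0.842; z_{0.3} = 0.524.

n₁ = 23

With allocation ratio k = n₂/n₁ = 2.5, Var(x̄₁−x̄₂) = σ²(1/n₁ + 1/(k·n₁)) = σ²·(k+1)/(k·n₁).
So n₁ = (1 + 1/k)·((z_{α} + z_β)/d)² = 1.400 × (3.242/0.81)².
n₁ = 1.400 × 16.02 = 22.4.
Round up: n₁ = 23, giving n₂ = ⌈2.5 × 23⌉ = ⌈57.5⌉ = 58.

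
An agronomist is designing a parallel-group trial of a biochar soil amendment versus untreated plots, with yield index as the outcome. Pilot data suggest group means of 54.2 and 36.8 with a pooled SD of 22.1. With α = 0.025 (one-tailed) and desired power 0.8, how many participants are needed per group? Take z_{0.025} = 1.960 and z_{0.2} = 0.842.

Cohen's d = |M₁ − M₂| / SD_pooled = |54.2 − 36.8| / 22.1 = 17.4 / 22.1 = 0.787.
For two independent groups with equal n: n = 2·((z_{α} + z_β) / d)².
z_{α} + z_β = 1.960 + 0.842 = 2.802.
n = 2 × (2.802 / 0.787)² = 2 × 3.560² = 2 × 12.68 = 25.4.
Round up to the next whole participant.

n = 26 per group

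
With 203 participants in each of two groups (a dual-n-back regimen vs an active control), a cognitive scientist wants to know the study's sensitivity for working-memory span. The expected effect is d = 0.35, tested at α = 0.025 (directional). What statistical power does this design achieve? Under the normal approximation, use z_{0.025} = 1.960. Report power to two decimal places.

For two equal groups, power = Φ(d·√(n/2) − z_{α}).
d·√(n/2) = 0.35 × √(203/2) = 0.35 × 10.075 = 3.526.
z_β = 3.526 − 1.960 = 1.566.
Power = Φ(1.566) = 0.941.

power ≈ 0.94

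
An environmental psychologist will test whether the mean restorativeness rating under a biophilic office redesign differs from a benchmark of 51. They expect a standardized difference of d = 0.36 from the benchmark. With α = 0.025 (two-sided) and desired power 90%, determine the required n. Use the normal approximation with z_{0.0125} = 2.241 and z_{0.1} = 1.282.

n = 96

For a one-sample test: n = ((z_{α/2} + z_β) / d)².
z_{α/2} + z_β = 2.241 + 1.282 = 3.523.
n = (3.523 / 0.36)² = 9.786² = 95.77.
Round up.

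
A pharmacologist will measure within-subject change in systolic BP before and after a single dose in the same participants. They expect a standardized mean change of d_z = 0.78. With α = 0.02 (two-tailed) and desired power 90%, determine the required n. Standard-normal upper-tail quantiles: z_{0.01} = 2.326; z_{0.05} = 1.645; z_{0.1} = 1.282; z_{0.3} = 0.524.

n = 22 pairs

For a paired (one-sample on differences) test: n = ((z_{α/2} + z_β) / d)².
z_{α/2} + z_β = 2.326 + 1.282 = 3.608.
n = (3.608 / 0.78)² = 4.626² = 21.40.
Round up.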